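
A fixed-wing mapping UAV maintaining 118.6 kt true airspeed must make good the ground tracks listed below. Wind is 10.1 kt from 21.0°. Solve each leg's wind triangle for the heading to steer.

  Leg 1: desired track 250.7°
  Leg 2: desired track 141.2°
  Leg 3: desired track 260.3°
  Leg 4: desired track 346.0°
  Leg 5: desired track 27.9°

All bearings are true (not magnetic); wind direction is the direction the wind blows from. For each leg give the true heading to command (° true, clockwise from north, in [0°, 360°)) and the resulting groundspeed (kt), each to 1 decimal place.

Leg 1: heading=254.4°, groundspeed=124.9 kt
Leg 2: heading=137.0°, groundspeed=123.4 kt
Leg 3: heading=264.5°, groundspeed=123.4 kt
Leg 4: heading=348.8°, groundspeed=110.2 kt
Leg 5: heading=27.3°, groundspeed=108.6 kt

Leg 1: desired track 250.7°; wind correction +3.7° → command heading 254.4°, groundspeed 124.9 kt
Leg 2: desired track 141.2°; wind correction -4.2° → command heading 137.0°, groundspeed 123.4 kt
Leg 3: desired track 260.3°; wind correction +4.2° → command heading 264.5°, groundspeed 123.4 kt
Leg 4: desired track 346.0°; wind correction +2.8° → command heading 348.8°, groundspeed 110.2 kt
Leg 5: desired track 27.9°; wind correction -0.6° → command heading 27.3°, groundspeed 108.6 kt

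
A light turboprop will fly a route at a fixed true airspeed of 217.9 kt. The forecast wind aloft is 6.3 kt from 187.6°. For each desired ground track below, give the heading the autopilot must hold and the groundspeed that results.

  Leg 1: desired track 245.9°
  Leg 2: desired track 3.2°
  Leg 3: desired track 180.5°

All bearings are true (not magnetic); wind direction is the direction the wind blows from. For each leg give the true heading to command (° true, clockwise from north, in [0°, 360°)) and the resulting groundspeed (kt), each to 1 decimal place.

Leg 1: heading=244.5°, groundspeed=214.5 kt
Leg 2: heading=3.1°, groundspeed=224.2 kt
Leg 3: heading=180.7°, groundspeed=211.6 kt

Leg 1: desired track 245.9°; wind correction -1.4° → command heading 244.5°, groundspeed 214.5 kt
Leg 2: desired track 3.2°; wind correction -0.1° → command heading 3.1°, groundspeed 224.2 kt
Leg 3: desired track 180.5°; wind correction +0.2° → command heading 180.7°, groundspeed 211.6 kt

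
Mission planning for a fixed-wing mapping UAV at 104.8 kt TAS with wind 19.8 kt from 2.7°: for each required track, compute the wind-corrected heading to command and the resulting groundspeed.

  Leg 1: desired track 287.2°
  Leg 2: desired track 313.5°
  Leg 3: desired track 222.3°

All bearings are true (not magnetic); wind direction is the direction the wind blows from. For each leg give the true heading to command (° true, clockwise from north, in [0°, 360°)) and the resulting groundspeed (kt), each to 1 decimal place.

Leg 1: heading=297.7°, groundspeed=98.1 kt
Leg 2: heading=321.7°, groundspeed=90.8 kt
Leg 3: heading=229.2°, groundspeed=119.3 kt

Leg 1: desired track 287.2°; wind correction +10.5° → command heading 297.7°, groundspeed 98.1 kt
Leg 2: desired track 313.5°; wind correction +8.2° → command heading 321.7°, groundspeed 90.8 kt
Leg 3: desired track 222.3°; wind correction +6.9° → command heading 229.2°, groundspeed 119.3 kt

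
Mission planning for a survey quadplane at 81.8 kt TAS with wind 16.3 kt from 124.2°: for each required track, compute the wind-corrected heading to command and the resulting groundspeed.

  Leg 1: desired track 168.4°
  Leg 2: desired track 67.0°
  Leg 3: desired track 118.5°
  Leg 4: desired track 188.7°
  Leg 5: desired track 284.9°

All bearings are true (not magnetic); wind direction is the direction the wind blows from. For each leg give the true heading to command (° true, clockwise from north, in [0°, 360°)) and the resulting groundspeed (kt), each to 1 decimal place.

Leg 1: heading=160.4°, groundspeed=69.3 kt
Leg 2: heading=76.6°, groundspeed=71.8 kt
Leg 3: heading=119.6°, groundspeed=65.6 kt
Leg 4: heading=178.3°, groundspeed=73.4 kt
Leg 5: heading=281.1°, groundspeed=97.0 kt

Leg 1: desired track 168.4°; wind correction -8.0° → command heading 160.4°, groundspeed 69.3 kt
Leg 2: desired track 67.0°; wind correction +9.6° → command heading 76.6°, groundspeed 71.8 kt
Leg 3: desired track 118.5°; wind correction +1.1° → command heading 119.6°, groundspeed 65.6 kt
Leg 4: desired track 188.7°; wind correction -10.4° → command heading 178.3°, groundspeed 73.4 kt
Leg 5: desired track 284.9°; wind correction -3.8° → command heading 281.1°, groundspeed 97.0 kt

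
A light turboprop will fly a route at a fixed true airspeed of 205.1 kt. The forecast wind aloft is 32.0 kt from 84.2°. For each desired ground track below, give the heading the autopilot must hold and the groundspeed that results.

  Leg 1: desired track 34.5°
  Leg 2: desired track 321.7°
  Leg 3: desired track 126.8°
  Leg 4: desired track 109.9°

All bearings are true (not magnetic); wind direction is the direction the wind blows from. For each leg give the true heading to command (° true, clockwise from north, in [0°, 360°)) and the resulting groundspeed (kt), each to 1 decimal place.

Leg 1: desired track 34.5°; wind correction +6.8° → command heading 41.3°, groundspeed 182.9 kt
Leg 2: desired track 321.7°; wind correction +7.6° → command heading 329.3°, groundspeed 220.5 kt
Leg 3: desired track 126.8°; wind correction -6.1° → command heading 120.7°, groundspeed 180.4 kt
Leg 4: desired track 109.9°; wind correction -3.9° → command heading 106.0°, groundspeed 175.8 kt

Leg 1: heading=41.3°, groundspeed=182.9 kt
Leg 2: heading=329.3°, groundspeed=220.5 kt
Leg 3: heading=120.7°, groundspeed=180.4 kt
Leg 4: heading=106.0°, groundspeed=175.8 kt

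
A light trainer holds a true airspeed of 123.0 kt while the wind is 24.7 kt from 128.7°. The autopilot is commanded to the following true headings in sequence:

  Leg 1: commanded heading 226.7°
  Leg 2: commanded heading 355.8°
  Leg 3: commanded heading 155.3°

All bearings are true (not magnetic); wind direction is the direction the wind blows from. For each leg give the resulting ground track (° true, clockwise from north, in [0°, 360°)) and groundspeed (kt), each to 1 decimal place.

Leg 1: track=237.6°, groundspeed=128.8 kt
Leg 2: track=348.4°, groundspeed=141.0 kt
Leg 3: track=161.6°, groundspeed=101.5 kt

Leg 1: heading 226.7°; drift +10.9° → track 237.6°, groundspeed 128.8 kt
Leg 2: heading 355.8°; drift -7.4° → track 348.4°, groundspeed 141.0 kt
Leg 3: heading 155.3°; drift +6.3° → track 161.6°, groundspeed 101.5 kt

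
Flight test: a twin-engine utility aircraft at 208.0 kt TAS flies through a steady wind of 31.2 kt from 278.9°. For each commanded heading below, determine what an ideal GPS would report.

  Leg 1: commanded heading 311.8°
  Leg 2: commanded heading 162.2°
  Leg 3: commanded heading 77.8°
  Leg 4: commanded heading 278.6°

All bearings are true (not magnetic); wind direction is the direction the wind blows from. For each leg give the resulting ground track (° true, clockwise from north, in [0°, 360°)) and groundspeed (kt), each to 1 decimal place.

Leg 1: track=317.1°, groundspeed=182.6 kt
Leg 2: track=155.0°, groundspeed=223.8 kt
Leg 3: track=80.5°, groundspeed=237.4 kt
Leg 4: track=278.5°, groundspeed=176.8 kt

Leg 1: heading 311.8°; drift +5.3° → track 317.1°, groundspeed 182.6 kt
Leg 2: heading 162.2°; drift -7.2° → track 155.0°, groundspeed 223.8 kt
Leg 3: heading 77.8°; drift +2.7° → track 80.5°, groundspeed 237.4 kt
Leg 4: heading 278.6°; drift -0.1° → track 278.5°, groundspeed 176.8 kt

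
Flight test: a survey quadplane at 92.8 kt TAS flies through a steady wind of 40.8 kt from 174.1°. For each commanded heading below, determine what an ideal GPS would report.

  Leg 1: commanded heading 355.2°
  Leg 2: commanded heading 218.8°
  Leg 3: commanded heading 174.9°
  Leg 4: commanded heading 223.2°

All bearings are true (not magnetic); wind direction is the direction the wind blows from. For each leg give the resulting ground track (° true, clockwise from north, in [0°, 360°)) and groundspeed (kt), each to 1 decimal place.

Leg 1: track=354.9°, groundspeed=133.6 kt
Leg 2: track=243.0°, groundspeed=70.0 kt
Leg 3: track=175.5°, groundspeed=52.0 kt
Leg 4: track=248.2°, groundspeed=72.9 kt

Leg 1: heading 355.2°; drift -0.3° → track 354.9°, groundspeed 133.6 kt
Leg 2: heading 218.8°; drift +24.2° → track 243.0°, groundspeed 70.0 kt
Leg 3: heading 174.9°; drift +0.6° → track 175.5°, groundspeed 52.0 kt
Leg 4: heading 223.2°; drift +25.0° → track 248.2°, groundspeed 72.9 kt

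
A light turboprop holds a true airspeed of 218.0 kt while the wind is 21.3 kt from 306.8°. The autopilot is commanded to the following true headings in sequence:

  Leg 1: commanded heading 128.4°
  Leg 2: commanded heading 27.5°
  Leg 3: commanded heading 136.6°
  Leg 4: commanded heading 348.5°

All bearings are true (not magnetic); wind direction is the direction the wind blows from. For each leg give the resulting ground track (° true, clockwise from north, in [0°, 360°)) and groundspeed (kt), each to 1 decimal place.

Leg 1: heading 128.4°; drift -0.1° → track 128.3°, groundspeed 239.3 kt
Leg 2: heading 27.5°; drift +5.6° → track 33.1°, groundspeed 215.6 kt
Leg 3: heading 136.6°; drift -0.9° → track 135.7°, groundspeed 239.0 kt
Leg 4: heading 348.5°; drift +4.0° → track 352.5°, groundspeed 202.6 kt

Leg 1: track=128.3°, groundspeed=239.3 kt
Leg 2: track=33.1°, groundspeed=215.6 kt
Leg 3: track=135.7°, groundspeed=239.0 kt
Leg 4: track=352.5°, groundspeed=202.6 kt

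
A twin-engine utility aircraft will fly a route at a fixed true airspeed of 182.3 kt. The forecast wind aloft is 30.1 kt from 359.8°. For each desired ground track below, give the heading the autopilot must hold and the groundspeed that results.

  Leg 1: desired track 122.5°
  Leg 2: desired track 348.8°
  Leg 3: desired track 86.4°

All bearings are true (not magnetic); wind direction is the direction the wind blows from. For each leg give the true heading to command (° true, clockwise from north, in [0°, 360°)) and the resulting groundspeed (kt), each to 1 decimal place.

Leg 1: heading=114.5°, groundspeed=196.8 kt
Leg 2: heading=350.6°, groundspeed=152.7 kt
Leg 3: heading=76.9°, groundspeed=178.0 kt

Leg 1: desired track 122.5°; wind correction -8.0° → command heading 114.5°, groundspeed 196.8 kt
Leg 2: desired track 348.8°; wind correction +1.8° → command heading 350.6°, groundspeed 152.7 kt
Leg 3: desired track 86.4°; wind correction -9.5° → command heading 76.9°, groundspeed 178.0 kt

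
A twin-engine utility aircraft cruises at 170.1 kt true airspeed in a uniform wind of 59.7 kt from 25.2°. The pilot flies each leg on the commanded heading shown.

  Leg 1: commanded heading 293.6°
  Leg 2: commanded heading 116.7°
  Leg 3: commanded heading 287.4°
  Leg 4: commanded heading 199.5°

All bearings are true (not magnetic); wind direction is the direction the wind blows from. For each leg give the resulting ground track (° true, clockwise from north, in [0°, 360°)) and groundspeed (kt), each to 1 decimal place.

Leg 1: track=274.4°, groundspeed=181.8 kt
Leg 2: track=135.9°, groundspeed=181.7 kt
Leg 3: track=269.0°, groundspeed=187.8 kt
Leg 4: track=201.0°, groundspeed=229.6 kt

Leg 1: heading 293.6°; drift -19.2° → track 274.4°, groundspeed 181.8 kt
Leg 2: heading 116.7°; drift +19.2° → track 135.9°, groundspeed 181.7 kt
Leg 3: heading 287.4°; drift -18.4° → track 269.0°, groundspeed 187.8 kt
Leg 4: heading 199.5°; drift +1.5° → track 201.0°, groundspeed 229.6 kt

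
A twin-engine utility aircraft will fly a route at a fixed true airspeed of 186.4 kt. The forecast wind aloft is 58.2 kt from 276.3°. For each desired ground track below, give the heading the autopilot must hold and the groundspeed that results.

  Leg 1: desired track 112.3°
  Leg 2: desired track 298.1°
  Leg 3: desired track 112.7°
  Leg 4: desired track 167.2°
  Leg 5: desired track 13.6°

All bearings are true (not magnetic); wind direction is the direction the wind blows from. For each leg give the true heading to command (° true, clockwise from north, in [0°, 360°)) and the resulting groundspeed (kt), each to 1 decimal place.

Leg 1: desired track 112.3°; wind correction +4.9° → command heading 117.2°, groundspeed 241.7 kt
Leg 2: desired track 298.1°; wind correction -6.7° → command heading 291.4°, groundspeed 131.1 kt
Leg 3: desired track 112.7°; wind correction +5.1° → command heading 117.8°, groundspeed 241.5 kt
Leg 4: desired track 167.2°; wind correction +17.2° → command heading 184.4°, groundspeed 197.1 kt
Leg 5: desired track 13.6°; wind correction -18.0° → command heading 355.6°, groundspeed 184.6 kt

Leg 1: heading=117.2°, groundspeed=241.7 kt
Leg 2: heading=291.4°, groundspeed=131.1 kt
Leg 3: heading=117.8°, groundspeed=241.5 kt
Leg 4: heading=184.4°, groundspeed=197.1 kt
Leg 5: heading=355.6°, groundspeed=184.6 kt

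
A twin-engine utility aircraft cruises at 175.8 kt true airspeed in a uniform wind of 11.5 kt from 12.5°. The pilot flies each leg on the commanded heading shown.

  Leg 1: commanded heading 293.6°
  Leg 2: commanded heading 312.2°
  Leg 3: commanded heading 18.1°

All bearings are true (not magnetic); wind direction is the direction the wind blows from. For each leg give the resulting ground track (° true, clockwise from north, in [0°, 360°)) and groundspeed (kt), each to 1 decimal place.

Leg 1: track=289.9°, groundspeed=174.0 kt
Leg 2: track=308.8°, groundspeed=170.4 kt
Leg 3: track=18.5°, groundspeed=164.4 kt

Leg 1: heading 293.6°; drift -3.7° → track 289.9°, groundspeed 174.0 kt
Leg 2: heading 312.2°; drift -3.4° → track 308.8°, groundspeed 170.4 kt
Leg 3: heading 18.1°; drift +0.4° → track 18.5°, groundspeed 164.4 kt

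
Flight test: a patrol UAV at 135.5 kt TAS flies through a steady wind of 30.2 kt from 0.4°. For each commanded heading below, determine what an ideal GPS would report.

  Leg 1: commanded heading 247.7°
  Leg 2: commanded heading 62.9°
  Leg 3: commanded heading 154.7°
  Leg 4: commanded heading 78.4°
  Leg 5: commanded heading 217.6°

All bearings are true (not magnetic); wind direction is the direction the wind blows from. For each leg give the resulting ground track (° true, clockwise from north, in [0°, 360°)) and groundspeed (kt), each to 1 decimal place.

Leg 1: track=237.0°, groundspeed=149.8 kt
Leg 2: track=75.3°, groundspeed=124.5 kt
Leg 3: track=159.3°, groundspeed=163.2 kt
Leg 4: track=91.3°, groundspeed=132.6 kt
Leg 5: track=211.1°, groundspeed=160.6 kt

Leg 1: heading 247.7°; drift -10.7° → track 237.0°, groundspeed 149.8 kt
Leg 2: heading 62.9°; drift +12.4° → track 75.3°, groundspeed 124.5 kt
Leg 3: heading 154.7°; drift +4.6° → track 159.3°, groundspeed 163.2 kt
Leg 4: heading 78.4°; drift +12.9° → track 91.3°, groundspeed 132.6 kt
Leg 5: heading 217.6°; drift -6.5° → track 211.1°, groundspeed 160.6 kt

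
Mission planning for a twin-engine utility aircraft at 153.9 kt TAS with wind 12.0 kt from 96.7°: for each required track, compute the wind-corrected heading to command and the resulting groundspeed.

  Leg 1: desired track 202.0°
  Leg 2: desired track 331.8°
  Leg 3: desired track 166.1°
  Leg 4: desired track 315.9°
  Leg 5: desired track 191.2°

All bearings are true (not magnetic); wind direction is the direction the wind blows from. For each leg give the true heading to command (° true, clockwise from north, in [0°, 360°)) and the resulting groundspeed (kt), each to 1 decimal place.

Leg 1: heading=197.7°, groundspeed=156.6 kt
Leg 2: heading=335.5°, groundspeed=160.5 kt
Leg 3: heading=161.9°, groundspeed=149.3 kt
Leg 4: heading=318.7°, groundspeed=163.0 kt
Leg 5: heading=186.7°, groundspeed=154.4 kt

Leg 1: desired track 202.0°; wind correction -4.3° → command heading 197.7°, groundspeed 156.6 kt
Leg 2: desired track 331.8°; wind correction +3.7° → command heading 335.5°, groundspeed 160.5 kt
Leg 3: desired track 166.1°; wind correction -4.2° → command heading 161.9°, groundspeed 149.3 kt
Leg 4: desired track 315.9°; wind correction +2.8° → command heading 318.7°, groundspeed 163.0 kt
Leg 5: desired track 191.2°; wind correction -4.5° → command heading 186.7°, groundspeed 154.4 kt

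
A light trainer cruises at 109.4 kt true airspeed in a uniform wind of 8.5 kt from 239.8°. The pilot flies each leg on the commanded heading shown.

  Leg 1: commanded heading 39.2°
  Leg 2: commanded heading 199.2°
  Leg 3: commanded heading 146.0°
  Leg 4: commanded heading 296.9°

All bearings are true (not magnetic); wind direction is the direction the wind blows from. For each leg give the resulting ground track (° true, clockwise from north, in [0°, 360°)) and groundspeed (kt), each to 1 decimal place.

Leg 1: heading 39.2°; drift +1.5° → track 40.7°, groundspeed 117.4 kt
Leg 2: heading 199.2°; drift -3.1° → track 196.1°, groundspeed 103.1 kt
Leg 3: heading 146.0°; drift -4.4° → track 141.6°, groundspeed 110.3 kt
Leg 4: heading 296.9°; drift +3.9° → track 300.8°, groundspeed 105.0 kt

Leg 1: track=40.7°, groundspeed=117.4 kt
Leg 2: track=196.1°, groundspeed=103.1 kt
Leg 3: track=141.6°, groundspeed=110.3 kt
Leg 4: track=300.8°, groundspeed=105.0 kt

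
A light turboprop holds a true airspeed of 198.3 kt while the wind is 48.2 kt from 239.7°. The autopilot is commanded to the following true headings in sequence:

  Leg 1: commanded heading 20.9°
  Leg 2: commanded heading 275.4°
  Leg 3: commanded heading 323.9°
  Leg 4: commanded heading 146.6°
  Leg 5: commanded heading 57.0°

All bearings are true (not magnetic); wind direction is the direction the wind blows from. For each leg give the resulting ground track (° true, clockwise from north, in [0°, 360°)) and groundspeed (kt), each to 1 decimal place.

Leg 1: track=28.2°, groundspeed=237.8 kt
Leg 2: track=285.4°, groundspeed=161.6 kt
Leg 3: track=337.8°, groundspeed=199.3 kt
Leg 4: track=133.1°, groundspeed=206.6 kt
Leg 5: track=57.5°, groundspeed=246.5 kt

Leg 1: heading 20.9°; drift +7.3° → track 28.2°, groundspeed 237.8 kt
Leg 2: heading 275.4°; drift +10.0° → track 285.4°, groundspeed 161.6 kt
Leg 3: heading 323.9°; drift +13.9° → track 337.8°, groundspeed 199.3 kt
Leg 4: heading 146.6°; drift -13.5° → track 133.1°, groundspeed 206.6 kt
Leg 5: heading 57.0°; drift +0.5° → track 57.5°, groundspeed 246.5 kt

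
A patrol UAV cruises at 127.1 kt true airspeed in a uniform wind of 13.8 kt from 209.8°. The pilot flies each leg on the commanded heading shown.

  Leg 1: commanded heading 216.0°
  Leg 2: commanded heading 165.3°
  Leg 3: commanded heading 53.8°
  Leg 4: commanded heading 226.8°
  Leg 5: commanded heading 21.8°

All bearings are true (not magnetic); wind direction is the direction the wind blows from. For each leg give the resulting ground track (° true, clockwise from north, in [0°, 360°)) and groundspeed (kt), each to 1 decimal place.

Leg 1: heading 216.0°; drift +0.8° → track 216.8°, groundspeed 113.4 kt
Leg 2: heading 165.3°; drift -4.7° → track 160.6°, groundspeed 117.7 kt
Leg 3: heading 53.8°; drift -2.3° → track 51.5°, groundspeed 139.8 kt
Leg 4: heading 226.8°; drift +2.0° → track 228.8°, groundspeed 114.0 kt
Leg 5: heading 21.8°; drift +0.8° → track 22.6°, groundspeed 140.8 kt

Leg 1: track=216.8°, groundspeed=113.4 kt
Leg 2: track=160.6°, groundspeed=117.7 kt
Leg 3: track=51.5°, groundspeed=139.8 kt
Leg 4: track=228.8°, groundspeed=114.0 kt
Leg 5: track=22.6°, groundspeed=140.8 kt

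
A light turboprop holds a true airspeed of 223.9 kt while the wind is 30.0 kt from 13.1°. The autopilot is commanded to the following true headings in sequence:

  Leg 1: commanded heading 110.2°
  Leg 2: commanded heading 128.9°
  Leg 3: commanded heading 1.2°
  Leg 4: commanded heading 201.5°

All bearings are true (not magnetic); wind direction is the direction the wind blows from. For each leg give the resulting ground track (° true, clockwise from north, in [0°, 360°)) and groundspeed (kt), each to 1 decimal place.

Leg 1: track=117.7°, groundspeed=229.5 kt
Leg 2: track=135.4°, groundspeed=238.5 kt
Leg 3: track=359.4°, groundspeed=194.6 kt
Leg 4: track=200.5°, groundspeed=253.6 kt

Leg 1: heading 110.2°; drift +7.5° → track 117.7°, groundspeed 229.5 kt
Leg 2: heading 128.9°; drift +6.5° → track 135.4°, groundspeed 238.5 kt
Leg 3: heading 1.2°; drift -1.8° → track 359.4°, groundspeed 194.6 kt
Leg 4: heading 201.5°; drift -1.0° → track 200.5°, groundspeed 253.6 kt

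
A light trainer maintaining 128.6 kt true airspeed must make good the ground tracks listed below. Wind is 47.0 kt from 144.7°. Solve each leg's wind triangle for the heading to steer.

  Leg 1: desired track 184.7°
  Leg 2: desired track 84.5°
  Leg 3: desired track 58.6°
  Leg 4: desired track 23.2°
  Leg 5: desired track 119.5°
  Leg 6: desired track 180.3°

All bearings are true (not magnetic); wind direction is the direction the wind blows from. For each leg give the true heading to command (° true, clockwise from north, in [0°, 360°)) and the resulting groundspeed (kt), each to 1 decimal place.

Leg 1: desired track 184.7°; wind correction -13.6° → command heading 171.1°, groundspeed 89.0 kt
Leg 2: desired track 84.5°; wind correction +18.5° → command heading 103.0°, groundspeed 98.6 kt
Leg 3: desired track 58.6°; wind correction +21.4° → command heading 80.0°, groundspeed 116.5 kt
Leg 4: desired track 23.2°; wind correction +18.2° → command heading 41.4°, groundspeed 146.8 kt
Leg 5: desired track 119.5°; wind correction +9.0° → command heading 128.5°, groundspeed 84.5 kt
Leg 6: desired track 180.3°; wind correction -12.3° → command heading 168.0°, groundspeed 87.4 kt

Leg 1: heading=171.1°, groundspeed=89.0 kt
Leg 2: heading=103.0°, groundspeed=98.6 kt
Leg 3: heading=80.0°, groundspeed=116.5 kt
Leg 4: heading=41.4°, groundspeed=146.8 kt
Leg 5: heading=128.5°, groundspeed=84.5 kt
Leg 6: heading=168.0°, groundspeed=87.4 kt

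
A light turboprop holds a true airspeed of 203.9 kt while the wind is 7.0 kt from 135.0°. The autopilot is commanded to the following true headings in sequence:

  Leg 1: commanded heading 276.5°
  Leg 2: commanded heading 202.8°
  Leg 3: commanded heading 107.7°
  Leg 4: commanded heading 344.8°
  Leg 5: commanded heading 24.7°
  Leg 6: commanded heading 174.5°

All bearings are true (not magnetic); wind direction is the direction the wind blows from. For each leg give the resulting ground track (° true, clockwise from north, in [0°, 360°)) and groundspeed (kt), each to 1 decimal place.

Leg 1: heading 276.5°; drift +1.2° → track 277.7°, groundspeed 209.4 kt
Leg 2: heading 202.8°; drift +1.8° → track 204.6°, groundspeed 201.4 kt
Leg 3: heading 107.7°; drift -0.9° → track 106.8°, groundspeed 197.7 kt
Leg 4: heading 344.8°; drift -0.9° → track 343.9°, groundspeed 210.0 kt
Leg 5: heading 24.7°; drift -1.8° → track 22.9°, groundspeed 206.4 kt
Leg 6: heading 174.5°; drift +1.3° → track 175.8°, groundspeed 198.5 kt

Leg 1: track=277.7°, groundspeed=209.4 kt
Leg 2: track=204.6°, groundspeed=201.4 kt
Leg 3: track=106.8°, groundspeed=197.7 kt
Leg 4: track=343.9°, groundspeed=210.0 kt
Leg 5: track=22.9°, groundspeed=206.4 kt
Leg 6: track=175.8°, groundspeed=198.5 kt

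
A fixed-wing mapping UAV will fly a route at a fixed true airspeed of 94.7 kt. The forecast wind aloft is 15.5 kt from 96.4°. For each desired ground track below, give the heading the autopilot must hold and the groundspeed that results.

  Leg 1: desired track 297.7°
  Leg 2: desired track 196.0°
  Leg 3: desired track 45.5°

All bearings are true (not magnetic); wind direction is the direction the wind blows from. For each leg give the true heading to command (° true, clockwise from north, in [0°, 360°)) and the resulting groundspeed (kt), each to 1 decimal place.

Leg 1: heading=301.1°, groundspeed=109.0 kt
Leg 2: heading=186.7°, groundspeed=96.0 kt
Leg 3: heading=52.8°, groundspeed=84.2 kt

Leg 1: desired track 297.7°; wind correction +3.4° → command heading 301.1°, groundspeed 109.0 kt
Leg 2: desired track 196.0°; wind correction -9.3° → command heading 186.7°, groundspeed 96.0 kt
Leg 3: desired track 45.5°; wind correction +7.3° → command heading 52.8°, groundspeed 84.2 kt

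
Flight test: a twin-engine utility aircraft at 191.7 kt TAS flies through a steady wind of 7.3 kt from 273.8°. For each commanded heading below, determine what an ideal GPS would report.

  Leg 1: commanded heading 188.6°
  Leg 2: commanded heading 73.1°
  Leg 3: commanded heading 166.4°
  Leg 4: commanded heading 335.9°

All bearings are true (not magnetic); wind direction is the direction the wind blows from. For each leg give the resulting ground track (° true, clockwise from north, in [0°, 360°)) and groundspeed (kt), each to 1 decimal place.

Leg 1: heading 188.6°; drift -2.2° → track 186.4°, groundspeed 191.2 kt
Leg 2: heading 73.1°; drift +0.7° → track 73.8°, groundspeed 198.5 kt
Leg 3: heading 166.4°; drift -2.1° → track 164.3°, groundspeed 194.0 kt
Leg 4: heading 335.9°; drift +2.0° → track 337.9°, groundspeed 188.4 kt

Leg 1: track=186.4°, groundspeed=191.2 kt
Leg 2: track=73.8°, groundspeed=198.5 kt
Leg 3: track=164.3°, groundspeed=194.0 kt
Leg 4: track=337.9°, groundspeed=188.4 kt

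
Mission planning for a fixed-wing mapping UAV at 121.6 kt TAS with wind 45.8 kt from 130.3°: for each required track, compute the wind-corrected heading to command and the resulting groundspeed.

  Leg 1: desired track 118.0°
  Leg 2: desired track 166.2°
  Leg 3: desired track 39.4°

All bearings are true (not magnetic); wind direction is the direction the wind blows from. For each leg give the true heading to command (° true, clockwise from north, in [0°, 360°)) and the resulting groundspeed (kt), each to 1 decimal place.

Leg 1: heading=122.6°, groundspeed=76.5 kt
Leg 2: heading=153.4°, groundspeed=81.5 kt
Leg 3: heading=61.5°, groundspeed=113.4 kt

Leg 1: desired track 118.0°; wind correction +4.6° → command heading 122.6°, groundspeed 76.5 kt
Leg 2: desired track 166.2°; wind correction -12.8° → command heading 153.4°, groundspeed 81.5 kt
Leg 3: desired track 39.4°; wind correction +22.1° → command heading 61.5°, groundspeed 113.4 kt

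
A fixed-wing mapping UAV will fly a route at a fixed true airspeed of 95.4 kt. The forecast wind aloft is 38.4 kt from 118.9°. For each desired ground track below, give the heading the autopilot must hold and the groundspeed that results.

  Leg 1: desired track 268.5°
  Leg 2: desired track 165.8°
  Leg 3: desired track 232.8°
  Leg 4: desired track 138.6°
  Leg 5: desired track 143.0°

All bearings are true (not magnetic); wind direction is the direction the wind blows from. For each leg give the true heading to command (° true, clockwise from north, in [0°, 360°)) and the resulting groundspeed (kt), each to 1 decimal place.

Leg 1: heading=256.7°, groundspeed=126.5 kt
Leg 2: heading=148.7°, groundspeed=64.9 kt
Leg 3: heading=211.2°, groundspeed=104.3 kt
Leg 4: heading=130.8°, groundspeed=58.4 kt
Leg 5: heading=133.5°, groundspeed=59.0 kt

Leg 1: desired track 268.5°; wind correction -11.8° → command heading 256.7°, groundspeed 126.5 kt
Leg 2: desired track 165.8°; wind correction -17.1° → command heading 148.7°, groundspeed 64.9 kt
Leg 3: desired track 232.8°; wind correction -21.6° → command heading 211.2°, groundspeed 104.3 kt
Leg 4: desired track 138.6°; wind correction -7.8° → command heading 130.8°, groundspeed 58.4 kt
Leg 5: desired track 143.0°; wind correction -9.5° → command heading 133.5°, groundspeed 59.0 kt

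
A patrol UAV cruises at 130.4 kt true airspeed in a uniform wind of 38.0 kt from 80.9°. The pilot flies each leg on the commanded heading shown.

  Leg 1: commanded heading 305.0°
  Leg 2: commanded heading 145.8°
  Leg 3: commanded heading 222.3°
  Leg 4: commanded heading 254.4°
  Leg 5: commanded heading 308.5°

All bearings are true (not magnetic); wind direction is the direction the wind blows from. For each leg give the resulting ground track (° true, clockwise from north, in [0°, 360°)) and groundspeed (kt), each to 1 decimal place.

Leg 1: heading 305.0°; drift -9.5° → track 295.5°, groundspeed 159.9 kt
Leg 2: heading 145.8°; drift +16.8° → track 162.6°, groundspeed 119.3 kt
Leg 3: heading 222.3°; drift +8.4° → track 230.7°, groundspeed 161.8 kt
Leg 4: heading 254.4°; drift +1.5° → track 255.9°, groundspeed 168.2 kt
Leg 5: heading 308.5°; drift -10.2° → track 298.3°, groundspeed 158.5 kt

Leg 1: track=295.5°, groundspeed=159.9 kt
Leg 2: track=162.6°, groundspeed=119.3 kt
Leg 3: track=230.7°, groundspeed=161.8 kt
Leg 4: track=255.9°, groundspeed=168.2 kt
Leg 5: track=298.3°, groundspeed=158.5 kt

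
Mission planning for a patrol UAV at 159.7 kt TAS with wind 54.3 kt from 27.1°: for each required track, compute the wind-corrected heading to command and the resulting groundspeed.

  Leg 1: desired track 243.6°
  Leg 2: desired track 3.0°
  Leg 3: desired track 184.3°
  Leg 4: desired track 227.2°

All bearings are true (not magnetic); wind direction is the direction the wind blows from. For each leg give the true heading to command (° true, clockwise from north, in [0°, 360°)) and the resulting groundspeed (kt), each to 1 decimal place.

Leg 1: desired track 243.6°; wind correction +11.7° → command heading 255.3°, groundspeed 200.0 kt
Leg 2: desired track 3.0°; wind correction +8.0° → command heading 11.0°, groundspeed 108.6 kt
Leg 3: desired track 184.3°; wind correction -7.6° → command heading 176.7°, groundspeed 208.4 kt
Leg 4: desired track 227.2°; wind correction +6.7° → command heading 233.9°, groundspeed 209.6 kt

Leg 1: heading=255.3°, groundspeed=200.0 kt
Leg 2: heading=11.0°, groundspeed=108.6 kt
Leg 3: heading=176.7°, groundspeed=208.4 kt
Leg 4: heading=233.9°, groundspeed=209.6 kt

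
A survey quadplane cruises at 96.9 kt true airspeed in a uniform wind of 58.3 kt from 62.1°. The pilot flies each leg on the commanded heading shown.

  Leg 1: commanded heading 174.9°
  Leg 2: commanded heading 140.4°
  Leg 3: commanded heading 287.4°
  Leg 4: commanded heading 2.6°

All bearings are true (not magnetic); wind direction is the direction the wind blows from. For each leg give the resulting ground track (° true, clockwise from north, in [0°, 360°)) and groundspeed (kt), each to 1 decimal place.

Leg 1: track=199.1°, groundspeed=131.0 kt
Leg 2: track=174.3°, groundspeed=102.5 kt
Leg 3: track=270.7°, groundspeed=144.0 kt
Leg 4: track=325.9°, groundspeed=84.0 kt

Leg 1: heading 174.9°; drift +24.2° → track 199.1°, groundspeed 131.0 kt
Leg 2: heading 140.4°; drift +33.9° → track 174.3°, groundspeed 102.5 kt
Leg 3: heading 287.4°; drift -16.7° → track 270.7°, groundspeed 144.0 kt
Leg 4: heading 2.6°; drift -36.7° → track 325.9°, groundspeed 84.0 kt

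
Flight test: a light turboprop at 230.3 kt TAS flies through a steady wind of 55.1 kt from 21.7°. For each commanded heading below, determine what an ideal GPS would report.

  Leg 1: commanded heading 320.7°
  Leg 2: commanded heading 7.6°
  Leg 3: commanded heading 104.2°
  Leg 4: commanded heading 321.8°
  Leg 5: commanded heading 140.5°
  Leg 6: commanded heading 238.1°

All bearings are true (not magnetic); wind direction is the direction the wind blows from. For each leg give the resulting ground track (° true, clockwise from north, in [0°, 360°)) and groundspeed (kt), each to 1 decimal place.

Leg 1: heading 320.7°; drift -13.3° → track 307.4°, groundspeed 209.2 kt
Leg 2: heading 7.6°; drift -4.3° → track 3.3°, groundspeed 177.4 kt
Leg 3: heading 104.2°; drift +13.8° → track 118.0°, groundspeed 229.7 kt
Leg 4: heading 321.8°; drift -13.2° → track 308.6°, groundspeed 208.2 kt
Leg 5: heading 140.5°; drift +10.6° → track 151.1°, groundspeed 261.3 kt
Leg 6: heading 238.1°; drift -6.8° → track 231.3°, groundspeed 276.6 kt

Leg 1: track=307.4°, groundspeed=209.2 kt
Leg 2: track=3.3°, groundspeed=177.4 kt
Leg 3: track=118.0°, groundspeed=229.7 kt
Leg 4: track=308.6°, groundspeed=208.2 kt
Leg 5: track=151.1°, groundspeed=261.3 kt
Leg 6: track=231.3°, groundspeed=276.6 kt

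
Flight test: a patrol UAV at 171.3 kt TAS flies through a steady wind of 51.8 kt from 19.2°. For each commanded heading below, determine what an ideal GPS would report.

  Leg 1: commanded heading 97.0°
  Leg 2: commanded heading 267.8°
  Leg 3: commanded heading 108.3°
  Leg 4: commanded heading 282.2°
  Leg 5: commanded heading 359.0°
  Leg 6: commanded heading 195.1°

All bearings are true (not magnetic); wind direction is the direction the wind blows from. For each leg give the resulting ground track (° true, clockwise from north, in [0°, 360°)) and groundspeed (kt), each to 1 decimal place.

Leg 1: heading 97.0°; drift +17.5° → track 114.5°, groundspeed 168.2 kt
Leg 2: heading 267.8°; drift -14.2° → track 253.6°, groundspeed 196.2 kt
Leg 3: heading 108.3°; drift +16.9° → track 125.2°, groundspeed 178.2 kt
Leg 4: heading 282.2°; drift -16.1° → track 266.1°, groundspeed 184.9 kt
Leg 5: heading 359.0°; drift -8.3° → track 350.7°, groundspeed 124.0 kt
Leg 6: heading 195.1°; drift +1.0° → track 196.1°, groundspeed 223.0 kt

Leg 1: track=114.5°, groundspeed=168.2 kt
Leg 2: track=253.6°, groundspeed=196.2 kt
Leg 3: track=125.2°, groundspeed=178.2 kt
Leg 4: track=266.1°, groundspeed=184.9 kt
Leg 5: track=350.7°, groundspeed=124.0 kt
Leg 6: track=196.1°, groundspeed=223.0 kt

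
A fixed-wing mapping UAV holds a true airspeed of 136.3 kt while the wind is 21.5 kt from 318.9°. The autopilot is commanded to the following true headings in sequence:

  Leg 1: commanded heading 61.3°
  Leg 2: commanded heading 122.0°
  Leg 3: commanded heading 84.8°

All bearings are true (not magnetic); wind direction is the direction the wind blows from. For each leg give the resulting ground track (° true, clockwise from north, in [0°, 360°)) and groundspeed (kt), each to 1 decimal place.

Leg 1: track=69.8°, groundspeed=142.5 kt
Leg 2: track=124.3°, groundspeed=157.0 kt
Leg 3: track=91.5°, groundspeed=149.9 kt

Leg 1: heading 61.3°; drift +8.5° → track 69.8°, groundspeed 142.5 kt
Leg 2: heading 122.0°; drift +2.3° → track 124.3°, groundspeed 157.0 kt
Leg 3: heading 84.8°; drift +6.7° → track 91.5°, groundspeed 149.9 kt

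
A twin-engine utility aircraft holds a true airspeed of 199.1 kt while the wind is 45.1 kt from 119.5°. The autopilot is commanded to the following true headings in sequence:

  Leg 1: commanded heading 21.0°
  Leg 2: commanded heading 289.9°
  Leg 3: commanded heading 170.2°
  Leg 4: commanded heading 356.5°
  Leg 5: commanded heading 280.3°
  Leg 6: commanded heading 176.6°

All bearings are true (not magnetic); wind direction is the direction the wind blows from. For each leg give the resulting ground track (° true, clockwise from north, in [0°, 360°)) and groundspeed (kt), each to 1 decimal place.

Leg 1: heading 21.0°; drift -12.2° → track 8.8°, groundspeed 210.5 kt
Leg 2: heading 289.9°; drift +1.8° → track 291.7°, groundspeed 243.7 kt
Leg 3: heading 170.2°; drift +11.6° → track 181.8°, groundspeed 174.1 kt
Leg 4: heading 356.5°; drift -9.6° → track 346.9°, groundspeed 226.8 kt
Leg 5: heading 280.3°; drift +3.5° → track 283.8°, groundspeed 242.1 kt
Leg 6: heading 176.6°; drift +12.2° → track 188.8°, groundspeed 178.7 kt

Leg 1: track=8.8°, groundspeed=210.5 kt
Leg 2: track=291.7°, groundspeed=243.7 kt
Leg 3: track=181.8°, groundspeed=174.1 kt
Leg 4: track=346.9°, groundspeed=226.8 kt
Leg 5: track=283.8°, groundspeed=242.1 kt
Leg 6: track=188.8°, groundspeed=178.7 kt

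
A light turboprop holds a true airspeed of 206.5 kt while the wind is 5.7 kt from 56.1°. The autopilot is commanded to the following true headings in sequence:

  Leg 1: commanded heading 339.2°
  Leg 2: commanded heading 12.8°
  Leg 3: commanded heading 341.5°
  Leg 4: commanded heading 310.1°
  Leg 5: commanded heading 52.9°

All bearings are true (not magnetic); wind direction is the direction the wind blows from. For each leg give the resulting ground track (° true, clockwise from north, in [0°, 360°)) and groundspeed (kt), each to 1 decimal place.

Leg 1: track=337.7°, groundspeed=205.3 kt
Leg 2: track=11.7°, groundspeed=202.4 kt
Leg 3: track=340.0°, groundspeed=205.1 kt
Leg 4: track=308.6°, groundspeed=208.1 kt
Leg 5: track=52.8°, groundspeed=200.8 kt

Leg 1: heading 339.2°; drift -1.5° → track 337.7°, groundspeed 205.3 kt
Leg 2: heading 12.8°; drift -1.1° → track 11.7°, groundspeed 202.4 kt
Leg 3: heading 341.5°; drift -1.5° → track 340.0°, groundspeed 205.1 kt
Leg 4: heading 310.1°; drift -1.5° → track 308.6°, groundspeed 208.1 kt
Leg 5: heading 52.9°; drift -0.1° → track 52.8°, groundspeed 200.8 kt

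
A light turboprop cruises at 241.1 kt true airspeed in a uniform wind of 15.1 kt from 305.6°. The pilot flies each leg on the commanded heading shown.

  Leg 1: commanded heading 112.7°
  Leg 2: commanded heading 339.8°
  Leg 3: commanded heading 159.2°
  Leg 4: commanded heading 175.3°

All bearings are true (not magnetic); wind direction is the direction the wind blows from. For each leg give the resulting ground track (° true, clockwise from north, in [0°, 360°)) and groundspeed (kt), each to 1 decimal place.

Leg 1: track=113.5°, groundspeed=255.8 kt
Leg 2: track=341.9°, groundspeed=228.8 kt
Leg 3: track=157.3°, groundspeed=253.8 kt
Leg 4: track=172.7°, groundspeed=251.1 kt

Leg 1: heading 112.7°; drift +0.8° → track 113.5°, groundspeed 255.8 kt
Leg 2: heading 339.8°; drift +2.1° → track 341.9°, groundspeed 228.8 kt
Leg 3: heading 159.2°; drift -1.9° → track 157.3°, groundspeed 253.8 kt
Leg 4: heading 175.3°; drift -2.6° → track 172.7°, groundspeed 251.1 kt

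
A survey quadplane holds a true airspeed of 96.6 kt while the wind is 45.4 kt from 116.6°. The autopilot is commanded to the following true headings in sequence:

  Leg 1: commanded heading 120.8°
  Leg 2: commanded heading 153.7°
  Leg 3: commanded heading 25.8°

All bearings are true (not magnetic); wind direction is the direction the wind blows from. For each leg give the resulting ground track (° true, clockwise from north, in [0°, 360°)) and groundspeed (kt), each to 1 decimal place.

Leg 1: heading 120.8°; drift +3.7° → track 124.5°, groundspeed 51.4 kt
Leg 2: heading 153.7°; drift +24.4° → track 178.1°, groundspeed 66.3 kt
Leg 3: heading 25.8°; drift -25.0° → track 0.8°, groundspeed 107.3 kt

Leg 1: track=124.5°, groundspeed=51.4 kt
Leg 2: track=178.1°, groundspeed=66.3 kt
Leg 3: track=0.8°, groundspeed=107.3 kt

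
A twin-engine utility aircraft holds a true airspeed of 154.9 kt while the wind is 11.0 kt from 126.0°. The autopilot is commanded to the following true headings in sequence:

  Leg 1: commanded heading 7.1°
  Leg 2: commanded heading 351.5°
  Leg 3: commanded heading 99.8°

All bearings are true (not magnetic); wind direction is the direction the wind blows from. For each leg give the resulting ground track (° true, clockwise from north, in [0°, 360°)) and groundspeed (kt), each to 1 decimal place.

Leg 1: track=3.7°, groundspeed=160.5 kt
Leg 2: track=348.7°, groundspeed=162.8 kt
Leg 3: track=97.9°, groundspeed=145.1 kt

Leg 1: heading 7.1°; drift -3.4° → track 3.7°, groundspeed 160.5 kt
Leg 2: heading 351.5°; drift -2.8° → track 348.7°, groundspeed 162.8 kt
Leg 3: heading 99.8°; drift -1.9° → track 97.9°, groundspeed 145.1 kt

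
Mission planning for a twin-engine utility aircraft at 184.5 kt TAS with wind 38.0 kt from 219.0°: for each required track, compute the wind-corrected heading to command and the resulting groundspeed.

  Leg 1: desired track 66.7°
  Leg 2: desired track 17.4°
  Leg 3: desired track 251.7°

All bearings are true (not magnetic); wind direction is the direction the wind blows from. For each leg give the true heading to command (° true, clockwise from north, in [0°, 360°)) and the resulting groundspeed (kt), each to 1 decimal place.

Leg 1: heading=72.2°, groundspeed=217.3 kt
Leg 2: heading=13.1°, groundspeed=219.3 kt
Leg 3: heading=245.3°, groundspeed=151.4 kt

Leg 1: desired track 66.7°; wind correction +5.5° → command heading 72.2°, groundspeed 217.3 kt
Leg 2: desired track 17.4°; wind correction -4.3° → command heading 13.1°, groundspeed 219.3 kt
Leg 3: desired track 251.7°; wind correction -6.4° → command heading 245.3°, groundspeed 151.4 kt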